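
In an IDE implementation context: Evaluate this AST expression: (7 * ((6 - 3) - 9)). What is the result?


Expression: (7 * ((6 - 3) - 9))
Evaluating step by step:
  6 - 3 = 3
  3 - 9 = -6
  7 * -6 = -42
Result: -42

-42


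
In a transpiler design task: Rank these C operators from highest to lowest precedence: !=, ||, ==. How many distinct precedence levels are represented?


Looking up precedence for each operator:
  != -> precedence 3
  || -> precedence 1
  == -> precedence 3
Sorted highest to lowest: !=, ==, ||
Distinct precedence values: [3, 1]
Number of distinct levels: 2

2


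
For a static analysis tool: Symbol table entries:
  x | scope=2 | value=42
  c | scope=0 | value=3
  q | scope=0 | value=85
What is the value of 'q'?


Searching symbol table for 'q':
  x | scope=2 | value=42
  c | scope=0 | value=3
  q | scope=0 | value=85 <- MATCH
Found 'q' at scope 0 with value 85

85


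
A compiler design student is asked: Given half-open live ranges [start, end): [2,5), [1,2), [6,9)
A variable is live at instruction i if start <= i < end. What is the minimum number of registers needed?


Live ranges:
  Var0: [2, 5)
  Var1: [1, 2)
  Var2: [6, 9)
Sweep-line events (position, delta, active):
  pos=1 start -> active=1
  pos=2 end -> active=0
  pos=2 start -> active=1
  pos=5 end -> active=0
  pos=6 start -> active=1
  pos=9 end -> active=0
Maximum simultaneous active: 1
Minimum registers needed: 1

1


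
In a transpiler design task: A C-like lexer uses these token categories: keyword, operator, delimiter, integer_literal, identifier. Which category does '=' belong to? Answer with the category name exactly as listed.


Token: '='
Checking categories:
  identifier: no
  integer_literal: no
  operator: YES
  keyword: no
  delimiter: no
Category: operator

operator


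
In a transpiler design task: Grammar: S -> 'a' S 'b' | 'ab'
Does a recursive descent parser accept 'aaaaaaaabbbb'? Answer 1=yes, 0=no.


Grammar accepts strings of the form a^n b^n (n >= 1)
Word: 'aaaaaaaabbbb'
Counting: 8 a's and 4 b's
Check: 8 == 4? No
Mismatch: a-count != b-count
Rejected

0


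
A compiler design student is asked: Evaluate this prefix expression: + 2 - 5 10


Parsing prefix expression: + 2 - 5 10
Step 1: Innermost operation '- 5 10'
  5 - 10 = -5
Step 2: Outer operation '+ 2 [-5]'
  2 + -5 = -3

-3


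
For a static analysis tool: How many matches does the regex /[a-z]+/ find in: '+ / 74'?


Pattern: /[a-z]+/ (identifiers)
Input: '+ / 74'
Scanning for matches:
Total matches: 0

0


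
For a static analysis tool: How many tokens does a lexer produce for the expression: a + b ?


Scanning 'a + b'
Token 1: 'a' -> identifier
Token 2: '+' -> operator
Token 3: 'b' -> identifier
Total tokens: 3

3


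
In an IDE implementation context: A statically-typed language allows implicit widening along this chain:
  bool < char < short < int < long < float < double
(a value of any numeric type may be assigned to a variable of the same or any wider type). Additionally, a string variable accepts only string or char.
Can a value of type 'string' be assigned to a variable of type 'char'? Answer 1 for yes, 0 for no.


Target variable type: char
Source value type: string
Rule: string cannot widen to any numeric type
Result: 0

0


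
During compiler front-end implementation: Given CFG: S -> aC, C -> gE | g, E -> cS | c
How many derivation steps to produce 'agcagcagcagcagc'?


Grammar: S -> aC, C -> gE | g, E -> cS | c
Deriving 'agcagcagcagcagc':
Step 1: S -> aC => aC
Step 2: C -> gE => agE
Step 3: E -> cS => agcS
Step 4: S -> aC => agcaC
Step 5: C -> gE => agcagE
Step 6: E -> cS => agcagcS
Step 7: S -> aC => agcagcaC
Step 8: C -> gE => agcagcagE
Step 9: E -> cS => agcagcagcS
Step 10: S -> aC => agcagcagcaC
Step 11: C -> gE => agcagcagcagE
Step 12: E -> cS => agcagcagcagcS
Step 13: S -> aC => agcagcagcagcaC
Step 14: C -> gE => agcagcagcagcagE
Step 15: E -> c => agcagcagcagcagc
Total derivation steps: 15

15


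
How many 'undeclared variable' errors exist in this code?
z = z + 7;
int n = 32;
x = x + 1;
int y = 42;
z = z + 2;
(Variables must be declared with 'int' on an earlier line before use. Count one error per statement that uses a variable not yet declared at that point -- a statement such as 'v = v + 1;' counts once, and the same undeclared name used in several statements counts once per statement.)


Scanning code line by line:
  Line 1: use 'z' -> ERROR (undeclared)
  Line 2: declare 'n' -> declared = ['n']
  Line 3: use 'x' -> ERROR (undeclared)
  Line 4: declare 'y' -> declared = ['n', 'y']
  Line 5: use 'z' -> ERROR (undeclared)
Total undeclared variable errors: 3

3


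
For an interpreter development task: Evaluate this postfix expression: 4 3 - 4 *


Processing tokens left to right:
Push 4, Push 3
Pop 4 and 3, compute 4 - 3 = 1, push 1
Push 4
Pop 1 and 4, compute 1 * 4 = 4, push 4
Stack result: 4

4


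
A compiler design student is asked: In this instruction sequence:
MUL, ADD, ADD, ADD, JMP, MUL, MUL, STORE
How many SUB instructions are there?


Scanning instruction sequence for SUB:
  Position 1: MUL
  Position 2: ADD
  Position 3: ADD
  Position 4: ADD
  Position 5: JMP
  Position 6: MUL
  Position 7: MUL
  Position 8: STORE
Matches at positions: []
Total SUB count: 0

0


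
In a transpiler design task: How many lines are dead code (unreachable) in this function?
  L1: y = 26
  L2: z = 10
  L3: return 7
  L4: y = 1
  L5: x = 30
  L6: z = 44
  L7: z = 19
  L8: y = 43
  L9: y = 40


Analyzing control flow:
  L1: reachable (before return)
  L2: reachable (before return)
  L3: reachable (return statement)
  L4: DEAD (after return at L3)
  L5: DEAD (after return at L3)
  L6: DEAD (after return at L3)
  L7: DEAD (after return at L3)
  L8: DEAD (after return at L3)
  L9: DEAD (after return at L3)
Return at L3, total lines = 9
Dead lines: L4 through L9
Count: 6

6


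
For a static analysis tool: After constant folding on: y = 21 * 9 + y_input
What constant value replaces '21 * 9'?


Identifying constant sub-expression:
  Original: y = 21 * 9 + y_input
  21 and 9 are both compile-time constants
  Evaluating: 21 * 9 = 189
  After folding: y = 189 + y_input

189


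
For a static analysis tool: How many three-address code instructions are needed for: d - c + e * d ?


Expression: d - c + e * d
Generating three-address code (respecting * over +/- precedence):
  Instruction 1: t1 = e * d
  Instruction 2: t2 = d - c
  Instruction 3: t3 = t2 + t1
Total instructions: 3

3


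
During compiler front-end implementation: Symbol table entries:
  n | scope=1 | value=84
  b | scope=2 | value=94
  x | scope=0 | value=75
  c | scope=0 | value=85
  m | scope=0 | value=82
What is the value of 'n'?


Searching symbol table for 'n':
  n | scope=1 | value=84 <- MATCH
  b | scope=2 | value=94
  x | scope=0 | value=75
  c | scope=0 | value=85
  m | scope=0 | value=82
Found 'n' at scope 1 with value 84

84


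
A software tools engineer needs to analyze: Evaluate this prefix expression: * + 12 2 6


Parsing prefix expression: * + 12 2 6
Step 1: Innermost operation '+ 12 2'
  12 + 2 = 14
Step 2: Outer operation '* [14] 6'
  14 * 6 = 84

84


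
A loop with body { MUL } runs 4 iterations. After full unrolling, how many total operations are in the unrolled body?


Loop body operations: MUL (1 op per iteration)
Unrolling 4 iterations:
  Iteration 1: MUL (1 ops)
  Iteration 2: MUL (1 ops)
  Iteration 3: MUL (1 ops)
  Iteration 4: MUL (1 ops)
Total: 4 iterations * 1 ops/iter = 4 operations

4


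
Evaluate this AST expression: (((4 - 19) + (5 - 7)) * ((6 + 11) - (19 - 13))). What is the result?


Expression: (((4 - 19) + (5 - 7)) * ((6 + 11) - (19 - 13)))
Evaluating step by step:
  4 - 19 = -15
  5 - 7 = -2
  -15 + -2 = -17
  6 + 11 = 17
  19 - 13 = 6
  17 - 6 = 11
  -17 * 11 = -187
Result: -187

-187


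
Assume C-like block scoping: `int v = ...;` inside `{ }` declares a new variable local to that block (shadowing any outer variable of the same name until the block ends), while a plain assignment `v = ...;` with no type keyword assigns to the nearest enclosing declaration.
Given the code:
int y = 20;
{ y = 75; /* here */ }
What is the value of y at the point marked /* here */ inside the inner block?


Analyzing scoping rules:
Outer scope: declares y = 20
Inner block: 'y = 75;' has no type keyword, so it is an assignment to the outer y (no shadowing)
Inside the block, after the assignment -> 75
Result: 75

75


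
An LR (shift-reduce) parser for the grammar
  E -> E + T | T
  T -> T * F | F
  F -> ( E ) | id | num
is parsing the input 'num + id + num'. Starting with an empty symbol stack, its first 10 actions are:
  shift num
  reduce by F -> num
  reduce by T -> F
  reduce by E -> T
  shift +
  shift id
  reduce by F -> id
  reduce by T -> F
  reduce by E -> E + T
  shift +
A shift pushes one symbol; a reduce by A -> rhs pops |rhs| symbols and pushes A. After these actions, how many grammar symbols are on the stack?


Tracking the symbol stack through each action:
  Action 1: shift 'num' : push -> stack = [num] (size 1)
  Action 2: reduce by F -> num : pop 1, push F -> stack = [F] (size 1)
  Action 3: reduce by T -> F : pop 1, push T -> stack = [T] (size 1)
  Action 4: reduce by E -> T : pop 1, push E -> stack = [E] (size 1)
  Action 5: shift '+' : push -> stack = [E, +] (size 2)
  Action 6: shift 'id' : push -> stack = [E, +, id] (size 3)
  Action 7: reduce by F -> id : pop 1, push F -> stack = [E, +, F] (size 3)
  Action 8: reduce by T -> F : pop 1, push T -> stack = [E, +, T] (size 3)
  Action 9: reduce by E -> E + T : pop 3, push E -> stack = [E] (size 1)
  Action 10: shift '+' : push -> stack = [E, +] (size 2)
Final stack size: 2

2


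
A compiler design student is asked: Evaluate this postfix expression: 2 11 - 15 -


Processing tokens left to right:
Push 2, Push 11
Pop 2 and 11, compute 2 - 11 = -9, push -9
Push 15
Pop -9 and 15, compute -9 - 15 = -24, push -24
Stack result: -24

-24


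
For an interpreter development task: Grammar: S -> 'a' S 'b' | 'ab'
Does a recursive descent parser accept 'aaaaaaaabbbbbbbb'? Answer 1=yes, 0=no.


Grammar accepts strings of the form a^n b^n (n >= 1)
Word: 'aaaaaaaabbbbbbbb'
Counting: 8 a's and 8 b's
Check: 8 == 8? Yes
Derivation (S -> aSb applied 7 time(s), then S -> ab): S => aSb => aaSbb => aaaSbbb => aaaaSbbbb => aaaaaSbbbbb => aaaaaaSbbbbbb => aaaaaaaSbbbbbbb => aaaaaaaabbbbbbbb
Accepted

1


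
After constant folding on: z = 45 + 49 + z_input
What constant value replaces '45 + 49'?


Identifying constant sub-expression:
  Original: z = 45 + 49 + z_input
  45 and 49 are both compile-time constants
  Evaluating: 45 + 49 = 94
  After folding: z = 94 + z_input

94


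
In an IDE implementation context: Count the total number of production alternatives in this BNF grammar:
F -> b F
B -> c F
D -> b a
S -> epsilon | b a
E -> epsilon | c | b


Counting alternatives per rule:
  F: 1 alternative(s)
  B: 1 alternative(s)
  D: 1 alternative(s)
  S: 2 alternative(s)
  E: 3 alternative(s)
Sum: 1 + 1 + 1 + 2 + 3 = 8

8


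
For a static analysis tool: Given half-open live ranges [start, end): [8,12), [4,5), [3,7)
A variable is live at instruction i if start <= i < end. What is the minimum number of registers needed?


Live ranges:
  Var0: [8, 12)
  Var1: [4, 5)
  Var2: [3, 7)
Sweep-line events (position, delta, active):
  pos=3 start -> active=1
  pos=4 start -> active=2
  pos=5 end -> active=1
  pos=7 end -> active=0
  pos=8 start -> active=1
  pos=12 end -> active=0
Maximum simultaneous active: 2
Minimum registers needed: 2

2


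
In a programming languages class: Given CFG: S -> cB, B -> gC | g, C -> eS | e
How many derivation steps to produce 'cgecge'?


Grammar: S -> cB, B -> gC | g, C -> eS | e
Deriving 'cgecge':
Step 1: S -> cB => cB
Step 2: B -> gC => cgC
Step 3: C -> eS => cgeS
Step 4: S -> cB => cgecB
Step 5: B -> gC => cgecgC
Step 6: C -> e => cgecge
Total derivation steps: 6

6


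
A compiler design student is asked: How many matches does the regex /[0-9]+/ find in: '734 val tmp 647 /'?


Pattern: /[0-9]+/ (int literals)
Input: '734 val tmp 647 /'
Scanning for matches:
  Match 1: '734'
  Match 2: '647'
Total matches: 2

2


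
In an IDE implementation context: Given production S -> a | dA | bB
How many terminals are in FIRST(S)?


Production: S -> a | dA | bB
Examining each alternative for leading terminals:
  S -> a : first terminal = 'a'
  S -> dA : first terminal = 'd'
  S -> bB : first terminal = 'b'
FIRST(S) = {a, b, d}
Count: 3

3


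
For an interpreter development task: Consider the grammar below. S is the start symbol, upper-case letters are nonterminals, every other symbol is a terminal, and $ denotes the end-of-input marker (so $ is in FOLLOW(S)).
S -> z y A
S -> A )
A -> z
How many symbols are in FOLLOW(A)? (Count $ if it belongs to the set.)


S is the start symbol and does not occur in any rule body, so FOLLOW(S) = {$}.
Examining every occurrence of A in a rule body:
  S -> z y A : A is at the right end -> add FOLLOW(S) = {$}
  S -> A ) : A is followed by terminal ')' -> add ')'
  A -> z : A does not occur in the body -> contributes nothing
FOLLOW(A) = {), $}
Count: 2

2


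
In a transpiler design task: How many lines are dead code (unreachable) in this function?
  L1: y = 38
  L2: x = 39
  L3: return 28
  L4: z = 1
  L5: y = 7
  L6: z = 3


Analyzing control flow:
  L1: reachable (before return)
  L2: reachable (before return)
  L3: reachable (return statement)
  L4: DEAD (after return at L3)
  L5: DEAD (after return at L3)
  L6: DEAD (after return at L3)
Return at L3, total lines = 6
Dead lines: L4 through L6
Count: 3

3


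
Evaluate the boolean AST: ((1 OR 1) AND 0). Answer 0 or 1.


Step 1: Evaluate inner node
  1 OR 1 = 1
Step 2: Evaluate root node
  1 AND 0 = 0

0


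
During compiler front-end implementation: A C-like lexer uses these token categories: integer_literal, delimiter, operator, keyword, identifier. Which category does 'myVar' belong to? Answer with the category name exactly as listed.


Token: 'myVar'
Checking categories:
  identifier: YES
  integer_literal: no
  operator: no
  keyword: no
  delimiter: no
Category: identifier

identifier


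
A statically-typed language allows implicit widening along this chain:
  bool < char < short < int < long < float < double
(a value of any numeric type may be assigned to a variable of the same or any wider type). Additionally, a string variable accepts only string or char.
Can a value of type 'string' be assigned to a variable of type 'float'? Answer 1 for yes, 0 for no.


Target variable type: float
Source value type: string
Rule: string cannot widen to any numeric type
Result: 0

0


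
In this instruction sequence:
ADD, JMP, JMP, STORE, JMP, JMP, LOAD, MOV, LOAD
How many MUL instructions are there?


Scanning instruction sequence for MUL:
  Position 1: ADD
  Position 2: JMP
  Position 3: JMP
  Position 4: STORE
  Position 5: JMP
  Position 6: JMP
  Position 7: LOAD
  Position 8: MOV
  Position 9: LOAD
Matches at positions: []
Total MUL count: 0

0


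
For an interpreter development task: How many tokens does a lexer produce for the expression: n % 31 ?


Scanning 'n % 31'
Token 1: 'n' -> identifier
Token 2: '%' -> operator
Token 3: '31' -> integer_literal
Total tokens: 3

3


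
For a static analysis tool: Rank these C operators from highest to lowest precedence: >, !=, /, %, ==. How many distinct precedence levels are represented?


Looking up precedence for each operator:
  > -> precedence 4
  != -> precedence 3
  / -> precedence 6
  % -> precedence 6
  == -> precedence 3
Sorted highest to lowest: /, %, >, !=, ==
Distinct precedence values: [6, 4, 3]
Number of distinct levels: 3

3


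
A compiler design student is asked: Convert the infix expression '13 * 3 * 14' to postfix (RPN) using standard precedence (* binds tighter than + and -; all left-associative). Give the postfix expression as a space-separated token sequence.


Applying the shunting-yard algorithm:
  Operand 13 -> output
  Push '*' onto operator stack -> op-stack: [*]
  Operand 3 -> output
  See '*' (prec 2); top '*' (prec 2) >= it -> pop '*' to output
  Push '*' onto operator stack -> op-stack: [*]
  Operand 14 -> output
  End of input: pop '*' to output
Postfix result: 13 3 * 14 *

13 3 * 14 *


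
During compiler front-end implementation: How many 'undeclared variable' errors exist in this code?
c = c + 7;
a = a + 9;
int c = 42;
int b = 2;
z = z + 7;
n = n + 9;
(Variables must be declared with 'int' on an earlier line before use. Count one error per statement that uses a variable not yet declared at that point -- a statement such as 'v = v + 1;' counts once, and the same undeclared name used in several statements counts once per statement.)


Scanning code line by line:
  Line 1: use 'c' -> ERROR (undeclared)
  Line 2: use 'a' -> ERROR (undeclared)
  Line 3: declare 'c' -> declared = ['c']
  Line 4: declare 'b' -> declared = ['b', 'c']
  Line 5: use 'z' -> ERROR (undeclared)
  Line 6: use 'n' -> ERROR (undeclared)
Total undeclared variable errors: 4

4


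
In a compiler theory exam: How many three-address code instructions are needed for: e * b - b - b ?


Expression: e * b - b - b
Generating three-address code (respecting * over +/- precedence):
  Instruction 1: t1 = e * b
  Instruction 2: t2 = t1 - b
  Instruction 3: t3 = t2 - b
Total instructions: 3

3


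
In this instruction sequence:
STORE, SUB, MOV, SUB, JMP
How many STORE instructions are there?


Scanning instruction sequence for STORE:
  Position 1: STORE <- MATCH
  Position 2: SUB
  Position 3: MOV
  Position 4: SUB
  Position 5: JMP
Matches at positions: [1]
Total STORE count: 1

1


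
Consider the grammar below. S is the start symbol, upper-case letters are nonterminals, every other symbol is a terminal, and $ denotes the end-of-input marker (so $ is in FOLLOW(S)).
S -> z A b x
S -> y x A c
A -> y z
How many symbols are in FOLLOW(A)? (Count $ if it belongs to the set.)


S is the start symbol and does not occur in any rule body, so FOLLOW(S) = {$}.
Examining every occurrence of A in a rule body:
  S -> z A b x : A is followed by terminal 'b' -> add 'b'
  S -> y x A c : A is followed by terminal 'c' -> add 'c'
  A -> y z : A does not occur in the body -> contributes nothing
FOLLOW(A) = {b, c}
Count: 2

2


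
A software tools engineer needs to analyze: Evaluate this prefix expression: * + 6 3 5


Parsing prefix expression: * + 6 3 5
Step 1: Innermost operation '+ 6 3'
  6 + 3 = 9
Step 2: Outer operation '* [9] 5'
  9 * 5 = 45

45


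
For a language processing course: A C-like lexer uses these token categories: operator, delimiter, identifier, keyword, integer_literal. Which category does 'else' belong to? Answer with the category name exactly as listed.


Token: 'else'
Checking categories:
  identifier: no
  integer_literal: no
  operator: no
  keyword: YES
  delimiter: no
Category: keyword

keyword


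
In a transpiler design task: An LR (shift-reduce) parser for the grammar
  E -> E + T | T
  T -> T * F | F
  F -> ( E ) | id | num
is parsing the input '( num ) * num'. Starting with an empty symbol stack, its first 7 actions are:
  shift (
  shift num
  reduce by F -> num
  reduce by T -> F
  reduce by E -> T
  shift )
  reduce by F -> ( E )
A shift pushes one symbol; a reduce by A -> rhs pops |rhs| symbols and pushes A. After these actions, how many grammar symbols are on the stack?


Tracking the symbol stack through each action:
  Action 1: shift '(' : push -> stack = [(] (size 1)
  Action 2: shift 'num' : push -> stack = [(, num] (size 2)
  Action 3: reduce by F -> num : pop 1, push F -> stack = [(, F] (size 2)
  Action 4: reduce by T -> F : pop 1, push T -> stack = [(, T] (size 2)
  Action 5: reduce by E -> T : pop 1, push E -> stack = [(, E] (size 2)
  Action 6: shift ')' : push -> stack = [(, E, )] (size 3)
  Action 7: reduce by F -> ( E ) : pop 3, push F -> stack = [F] (size 1)
Final stack size: 1

1


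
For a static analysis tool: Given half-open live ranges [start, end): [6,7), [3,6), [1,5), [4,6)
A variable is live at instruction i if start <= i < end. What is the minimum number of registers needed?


Live ranges:
  Var0: [6, 7)
  Var1: [3, 6)
  Var2: [1, 5)
  Var3: [4, 6)
Sweep-line events (position, delta, active):
  pos=1 start -> active=1
  pos=3 start -> active=2
  pos=4 start -> active=3
  pos=5 end -> active=2
  pos=6 end -> active=1
  pos=6 end -> active=0
  pos=6 start -> active=1
  pos=7 end -> active=0
Maximum simultaneous active: 3
Minimum registers needed: 3

3


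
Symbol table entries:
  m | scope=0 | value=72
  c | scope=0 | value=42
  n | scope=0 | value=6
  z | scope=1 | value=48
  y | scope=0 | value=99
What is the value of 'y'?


Searching symbol table for 'y':
  m | scope=0 | value=72
  c | scope=0 | value=42
  n | scope=0 | value=6
  z | scope=1 | value=48
  y | scope=0 | value=99 <- MATCH
Found 'y' at scope 0 with value 99

99


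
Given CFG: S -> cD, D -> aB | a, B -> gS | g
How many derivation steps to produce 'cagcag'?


Grammar: S -> cD, D -> aB | a, B -> gS | g
Deriving 'cagcag':
Step 1: S -> cD => cD
Step 2: D -> aB => caB
Step 3: B -> gS => cagS
Step 4: S -> cD => cagcD
Step 5: D -> aB => cagcaB
Step 6: B -> g => cagcag
Total derivation steps: 6

6


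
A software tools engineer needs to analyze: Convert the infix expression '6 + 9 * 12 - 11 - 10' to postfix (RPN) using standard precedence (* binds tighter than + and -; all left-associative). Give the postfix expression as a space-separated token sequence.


Applying the shunting-yard algorithm:
  Operand 6 -> output
  Push '+' onto operator stack -> op-stack: [+]
  Operand 9 -> output
  Push '*' onto operator stack -> op-stack: [+, *]
  Operand 12 -> output
  See '-' (prec 1); top '*' (prec 2) >= it -> pop '*' to output
  See '-' (prec 1); top '+' (prec 1) >= it -> pop '+' to output
  Push '-' onto operator stack -> op-stack: [-]
  Operand 11 -> output
  See '-' (prec 1); top '-' (prec 1) >= it -> pop '-' to output
  Push '-' onto operator stack -> op-stack: [-]
  Operand 10 -> output
  End of input: pop '-' to output
Postfix result: 6 9 12 * + 11 - 10 -

6 9 12 * + 11 - 10 -


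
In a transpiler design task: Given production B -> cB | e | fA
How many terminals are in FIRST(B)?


Production: B -> cB | e | fA
Examining each alternative for leading terminals:
  B -> cB : first terminal = 'c'
  B -> e : first terminal = 'e'
  B -> fA : first terminal = 'f'
FIRST(B) = {c, e, f}
Count: 3

3


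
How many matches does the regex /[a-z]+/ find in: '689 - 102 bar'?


Pattern: /[a-z]+/ (identifiers)
Input: '689 - 102 bar'
Scanning for matches:
  Match 1: 'bar'
Total matches: 1

1


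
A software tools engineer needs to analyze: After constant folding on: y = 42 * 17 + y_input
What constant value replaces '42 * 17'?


Identifying constant sub-expression:
  Original: y = 42 * 17 + y_input
  42 and 17 are both compile-time constants
  Evaluating: 42 * 17 = 714
  After folding: y = 714 + y_input

714


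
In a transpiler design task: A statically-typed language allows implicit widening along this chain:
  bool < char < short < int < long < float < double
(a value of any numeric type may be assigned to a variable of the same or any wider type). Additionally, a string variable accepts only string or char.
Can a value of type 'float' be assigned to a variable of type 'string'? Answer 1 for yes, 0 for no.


Target variable type: string
Source value type: float
Rule: string accepts only {string, char}
  source 'float' in {string, char}? No
Result: 0

0


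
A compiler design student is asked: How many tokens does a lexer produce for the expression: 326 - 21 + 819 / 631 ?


Scanning '326 - 21 + 819 / 631'
Token 1: '326' -> integer_literal
Token 2: '-' -> operator
Token 3: '21' -> integer_literal
Token 4: '+' -> operator
Token 5: '819' -> integer_literal
Token 6: '/' -> operator
Token 7: '631' -> integer_literal
Total tokens: 7

7


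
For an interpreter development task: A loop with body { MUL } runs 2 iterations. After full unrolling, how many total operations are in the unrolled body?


Loop body operations: MUL (1 op per iteration)
Unrolling 2 iterations:
  Iteration 1: MUL (1 ops)
  Iteration 2: MUL (1 ops)
Total: 2 iterations * 1 ops/iter = 2 operations

2


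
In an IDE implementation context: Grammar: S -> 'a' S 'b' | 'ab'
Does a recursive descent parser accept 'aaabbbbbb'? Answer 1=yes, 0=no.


Grammar accepts strings of the form a^n b^n (n >= 1)
Word: 'aaabbbbbb'
Counting: 3 a's and 6 b's
Check: 3 == 6? No
Mismatch: a-count != b-count
Rejected

0


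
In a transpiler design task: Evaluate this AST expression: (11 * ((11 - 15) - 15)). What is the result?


Expression: (11 * ((11 - 15) - 15))
Evaluating step by step:
  11 - 15 = -4
  -4 - 15 = -19
  11 * -19 = -209
Result: -209

-209


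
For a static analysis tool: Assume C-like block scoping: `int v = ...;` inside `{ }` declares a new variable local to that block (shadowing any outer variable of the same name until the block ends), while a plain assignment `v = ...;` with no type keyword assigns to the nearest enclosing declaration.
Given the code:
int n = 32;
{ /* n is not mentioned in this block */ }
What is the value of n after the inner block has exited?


Analyzing scoping rules:
Outer scope: declares n = 32
Inner block: n is neither redeclared nor assigned -> unchanged
After the block -> 32
Result: 32

32


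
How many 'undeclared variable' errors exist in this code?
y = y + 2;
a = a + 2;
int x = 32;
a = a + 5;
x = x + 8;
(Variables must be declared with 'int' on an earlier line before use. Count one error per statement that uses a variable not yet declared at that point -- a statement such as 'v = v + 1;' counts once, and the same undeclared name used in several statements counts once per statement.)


Scanning code line by line:
  Line 1: use 'y' -> ERROR (undeclared)
  Line 2: use 'a' -> ERROR (undeclared)
  Line 3: declare 'x' -> declared = ['x']
  Line 4: use 'a' -> ERROR (undeclared)
  Line 5: use 'x' -> OK (declared)
Total undeclared variable errors: 3

3


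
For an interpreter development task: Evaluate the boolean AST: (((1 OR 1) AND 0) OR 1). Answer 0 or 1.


Step 1: Evaluate inner node
  1 OR 1 = 1
Step 2: Evaluate next node
  1 AND 0 = 0
Step 3: Evaluate root node
  0 OR 1 = 1

1


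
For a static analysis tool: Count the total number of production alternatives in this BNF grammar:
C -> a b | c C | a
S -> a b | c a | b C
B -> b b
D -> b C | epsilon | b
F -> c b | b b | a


Counting alternatives per rule:
  C: 3 alternative(s)
  S: 3 alternative(s)
  B: 1 alternative(s)
  D: 3 alternative(s)
  F: 3 alternative(s)
Sum: 3 + 3 + 1 + 3 + 3 = 13

13


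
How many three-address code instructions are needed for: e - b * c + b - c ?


Expression: e - b * c + b - c
Generating three-address code (respecting * over +/- precedence):
  Instruction 1: t1 = b * c
  Instruction 2: t2 = e - t1
  Instruction 3: t3 = t2 + b
  Instruction 4: t4 = t3 - c
Total instructions: 4

4


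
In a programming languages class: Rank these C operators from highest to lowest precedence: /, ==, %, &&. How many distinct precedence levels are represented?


Looking up precedence for each operator:
  / -> precedence 6
  == -> precedence 3
  % -> precedence 6
  && -> precedence 2
Sorted highest to lowest: /, %, ==, &&
Distinct precedence values: [6, 3, 2]
Number of distinct levels: 3

3


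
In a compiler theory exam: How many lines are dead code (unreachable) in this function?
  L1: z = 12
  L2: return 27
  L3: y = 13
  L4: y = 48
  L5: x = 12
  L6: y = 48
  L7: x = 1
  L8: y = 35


Analyzing control flow:
  L1: reachable (before return)
  L2: reachable (return statement)
  L3: DEAD (after return at L2)
  L4: DEAD (after return at L2)
  L5: DEAD (after return at L2)
  L6: DEAD (after return at L2)
  L7: DEAD (after return at L2)
  L8: DEAD (after return at L2)
Return at L2, total lines = 8
Dead lines: L3 through L8
Count: 6

6


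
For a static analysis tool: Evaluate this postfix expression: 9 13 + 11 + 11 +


Processing tokens left to right:
Push 9, Push 13
Pop 9 and 13, compute 9 + 13 = 22, push 22
Push 11
Pop 22 and 11, compute 22 + 11 = 33, push 33
Push 11
Pop 33 and 11, compute 33 + 11 = 44, push 44
Stack result: 44

44


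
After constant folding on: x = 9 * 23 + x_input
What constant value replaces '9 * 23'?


Identifying constant sub-expression:
  Original: x = 9 * 23 + x_input
  9 and 23 are both compile-time constants
  Evaluating: 9 * 23 = 207
  After folding: x = 207 + x_input

207


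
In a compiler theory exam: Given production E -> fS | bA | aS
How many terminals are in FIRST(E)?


Production: E -> fS | bA | aS
Examining each alternative for leading terminals:
  E -> fS : first terminal = 'f'
  E -> bA : first terminal = 'b'
  E -> aS : first terminal = 'a'
FIRST(E) = {a, b, f}
Count: 3

3


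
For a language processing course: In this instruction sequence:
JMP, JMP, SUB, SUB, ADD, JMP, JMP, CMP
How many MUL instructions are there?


Scanning instruction sequence for MUL:
  Position 1: JMP
  Position 2: JMP
  Position 3: SUB
  Position 4: SUB
  Position 5: ADD
  Position 6: JMP
  Position 7: JMP
  Position 8: CMP
Matches at positions: []
Total MUL count: 0

0


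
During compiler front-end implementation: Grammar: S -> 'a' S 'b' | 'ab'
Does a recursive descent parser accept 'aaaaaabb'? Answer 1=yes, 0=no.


Grammar accepts strings of the form a^n b^n (n >= 1)
Word: 'aaaaaabb'
Counting: 6 a's and 2 b's
Check: 6 == 2? No
Mismatch: a-count != b-count
Rejected

0


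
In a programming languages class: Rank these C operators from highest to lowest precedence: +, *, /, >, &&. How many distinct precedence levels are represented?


Looking up precedence for each operator:
  + -> precedence 5
  * -> precedence 6
  / -> precedence 6
  > -> precedence 4
  && -> precedence 2
Sorted highest to lowest: *, /, +, >, &&
Distinct precedence values: [6, 5, 4, 2]
Number of distinct levels: 4

4


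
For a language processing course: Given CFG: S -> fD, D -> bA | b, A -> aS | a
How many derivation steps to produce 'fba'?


Grammar: S -> fD, D -> bA | b, A -> aS | a
Deriving 'fba':
Step 1: S -> fD => fD
Step 2: D -> bA => fbA
Step 3: A -> a => fba
Total derivation steps: 3

3


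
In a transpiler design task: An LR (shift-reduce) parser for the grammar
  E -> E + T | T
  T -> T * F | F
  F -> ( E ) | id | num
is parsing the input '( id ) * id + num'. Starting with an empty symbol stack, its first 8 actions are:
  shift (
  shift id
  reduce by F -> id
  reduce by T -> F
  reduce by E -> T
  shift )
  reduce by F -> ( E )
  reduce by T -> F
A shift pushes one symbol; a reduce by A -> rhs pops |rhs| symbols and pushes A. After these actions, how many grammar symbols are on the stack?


Tracking the symbol stack through each action:
  Action 1: shift '(' : push -> stack = [(] (size 1)
  Action 2: shift 'id' : push -> stack = [(, id] (size 2)
  Action 3: reduce by F -> id : pop 1, push F -> stack = [(, F] (size 2)
  Action 4: reduce by T -> F : pop 1, push T -> stack = [(, T] (size 2)
  Action 5: reduce by E -> T : pop 1, push E -> stack = [(, E] (size 2)
  Action 6: shift ')' : push -> stack = [(, E, )] (size 3)
  Action 7: reduce by F -> ( E ) : pop 3, push F -> stack = [F] (size 1)
  Action 8: reduce by T -> F : pop 1, push T -> stack = [T] (size 1)
Final stack size: 1

1


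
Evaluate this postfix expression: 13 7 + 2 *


Processing tokens left to right:
Push 13, Push 7
Pop 13 and 7, compute 13 + 7 = 20, push 20
Push 2
Pop 20 and 2, compute 20 * 2 = 40, push 40
Stack result: 40

40


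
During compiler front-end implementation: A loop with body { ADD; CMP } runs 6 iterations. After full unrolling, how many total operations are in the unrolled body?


Loop body operations: ADD, CMP (2 ops per iteration)
Unrolling 6 iterations:
  Iteration 1: ADD, CMP (2 ops)
  Iteration 2: ADD, CMP (2 ops)
  Iteration 3: ADD, CMP (2 ops)
  Iteration 4: ADD, CMP (2 ops)
  Iteration 5: ADD, CMP (2 ops)
  Iteration 6: ADD, CMP (2 ops)
Total: 6 iterations * 2 ops/iter = 12 operations

12


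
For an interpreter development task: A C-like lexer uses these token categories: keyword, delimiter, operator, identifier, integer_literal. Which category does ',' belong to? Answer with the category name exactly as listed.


Token: ','
Checking categories:
  identifier: no
  integer_literal: no
  operator: no
  keyword: no
  delimiter: YES
Category: delimiter

delimiter


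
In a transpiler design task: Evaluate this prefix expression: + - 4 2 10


Parsing prefix expression: + - 4 2 10
Step 1: Innermost operation '- 4 2'
  4 - 2 = 2
Step 2: Outer operation '+ [2] 10'
  2 + 10 = 12

12


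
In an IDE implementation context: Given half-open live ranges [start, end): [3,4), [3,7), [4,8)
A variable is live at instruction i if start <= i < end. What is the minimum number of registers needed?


Live ranges:
  Var0: [3, 4)
  Var1: [3, 7)
  Var2: [4, 8)
Sweep-line events (position, delta, active):
  pos=3 start -> active=1
  pos=3 start -> active=2
  pos=4 end -> active=1
  pos=4 start -> active=2
  pos=7 end -> active=1
  pos=8 end -> active=0
Maximum simultaneous active: 2
Minimum registers needed: 2

2


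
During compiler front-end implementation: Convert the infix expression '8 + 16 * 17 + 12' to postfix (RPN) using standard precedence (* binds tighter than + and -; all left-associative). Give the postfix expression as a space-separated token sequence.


Applying the shunting-yard algorithm:
  Operand 8 -> output
  Push '+' onto operator stack -> op-stack: [+]
  Operand 16 -> output
  Push '*' onto operator stack -> op-stack: [+, *]
  Operand 17 -> output
  See '+' (prec 1); top '*' (prec 2) >= it -> pop '*' to output
  See '+' (prec 1); top '+' (prec 1) >= it -> pop '+' to output
  Push '+' onto operator stack -> op-stack: [+]
  Operand 12 -> output
  End of input: pop '+' to output
Postfix result: 8 16 17 * + 12 +

8 16 17 * + 12 +


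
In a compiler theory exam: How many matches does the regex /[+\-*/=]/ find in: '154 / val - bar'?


Pattern: /[+\-*/=]/ (operators)
Input: '154 / val - bar'
Scanning for matches:
  Match 1: '/'
  Match 2: '-'
Total matches: 2

2


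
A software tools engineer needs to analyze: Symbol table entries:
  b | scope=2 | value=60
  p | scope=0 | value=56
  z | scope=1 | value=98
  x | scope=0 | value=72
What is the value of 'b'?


Searching symbol table for 'b':
  b | scope=2 | value=60 <- MATCH
  p | scope=0 | value=56
  z | scope=1 | value=98
  x | scope=0 | value=72
Found 'b' at scope 2 with value 60

60


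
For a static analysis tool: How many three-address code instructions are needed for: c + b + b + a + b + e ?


Expression: c + b + b + a + b + e
Generating three-address code (respecting * over +/- precedence):
  Instruction 1: t1 = c + b
  Instruction 2: t2 = t1 + b
  Instruction 3: t3 = t2 + a
  Instruction 4: t4 = t3 + b
  Instruction 5: t5 = t4 + e
Total instructions: 5

5


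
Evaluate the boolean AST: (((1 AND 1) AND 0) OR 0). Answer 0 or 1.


Step 1: Evaluate inner node
  1 AND 1 = 1
Step 2: Evaluate next node
  1 AND 0 = 0
Step 3: Evaluate root node
  0 OR 0 = 0

0


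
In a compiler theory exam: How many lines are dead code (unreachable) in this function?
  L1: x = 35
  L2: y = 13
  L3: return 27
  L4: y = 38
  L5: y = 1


Analyzing control flow:
  L1: reachable (before return)
  L2: reachable (before return)
  L3: reachable (return statement)
  L4: DEAD (after return at L3)
  L5: DEAD (after return at L3)
Return at L3, total lines = 5
Dead lines: L4 through L5
Count: 2

2


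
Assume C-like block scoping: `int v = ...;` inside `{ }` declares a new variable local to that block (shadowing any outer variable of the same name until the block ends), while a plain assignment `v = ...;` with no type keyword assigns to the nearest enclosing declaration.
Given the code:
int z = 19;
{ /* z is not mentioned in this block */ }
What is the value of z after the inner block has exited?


Analyzing scoping rules:
Outer scope: declares z = 19
Inner block: z is neither redeclared nor assigned -> unchanged
After the block -> 19
Result: 19

19


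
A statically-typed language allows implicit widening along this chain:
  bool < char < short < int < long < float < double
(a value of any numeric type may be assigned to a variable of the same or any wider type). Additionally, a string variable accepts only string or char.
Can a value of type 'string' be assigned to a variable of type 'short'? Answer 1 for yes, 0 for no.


Target variable type: short
Source value type: string
Rule: string cannot widen to any numeric type
Result: 0

0


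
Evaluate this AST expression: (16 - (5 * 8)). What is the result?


Expression: (16 - (5 * 8))
Evaluating step by step:
  5 * 8 = 40
  16 - 40 = -24
Result: -24

-24


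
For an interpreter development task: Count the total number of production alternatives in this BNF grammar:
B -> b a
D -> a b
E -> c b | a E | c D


Counting alternatives per rule:
  B: 1 alternative(s)
  D: 1 alternative(s)
  E: 3 alternative(s)
Sum: 1 + 1 + 3 = 5

5


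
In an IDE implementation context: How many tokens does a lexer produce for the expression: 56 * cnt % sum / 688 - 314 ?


Scanning '56 * cnt % sum / 688 - 314'
Token 1: '56' -> integer_literal
Token 2: '*' -> operator
Token 3: 'cnt' -> identifier
Token 4: '%' -> operator
Token 5: 'sum' -> identifier
Token 6: '/' -> operator
Token 7: '688' -> integer_literal
Token 8: '-' -> operator
Token 9: '314' -> integer_literal
Total tokens: 9

9


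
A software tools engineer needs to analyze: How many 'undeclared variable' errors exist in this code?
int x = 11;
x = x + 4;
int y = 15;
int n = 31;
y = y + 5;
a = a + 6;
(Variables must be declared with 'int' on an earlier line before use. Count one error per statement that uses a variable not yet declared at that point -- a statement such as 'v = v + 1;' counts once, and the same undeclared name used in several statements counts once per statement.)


Scanning code line by line:
  Line 1: declare 'x' -> declared = ['x']
  Line 2: use 'x' -> OK (declared)
  Line 3: declare 'y' -> declared = ['x', 'y']
  Line 4: declare 'n' -> declared = ['n', 'x', 'y']
  Line 5: use 'y' -> OK (declared)
  Line 6: use 'a' -> ERROR (undeclared)
Total undeclared variable errors: 1

1


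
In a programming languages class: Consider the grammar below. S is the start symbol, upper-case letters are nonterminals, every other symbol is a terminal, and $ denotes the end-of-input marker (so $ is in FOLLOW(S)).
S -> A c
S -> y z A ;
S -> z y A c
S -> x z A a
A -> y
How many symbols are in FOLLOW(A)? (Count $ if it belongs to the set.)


S is the start symbol and does not occur in any rule body, so FOLLOW(S) = {$}.
Examining every occurrence of A in a rule body:
  S -> A c : A is followed by terminal 'c' -> add 'c'
  S -> y z A ; : A is followed by terminal ';' -> add ';'
  S -> z y A c : A is followed by terminal 'c' -> add 'c' (already in the set)
  S -> x z A a : A is followed by terminal 'a' -> add 'a'
  A -> y : A does not occur in the body -> contributes nothing
FOLLOW(A) = {;, a, c}
Count: 3

3


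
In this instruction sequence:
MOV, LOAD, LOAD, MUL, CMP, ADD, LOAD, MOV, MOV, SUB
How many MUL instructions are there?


Scanning instruction sequence for MUL:
  Position 1: MOV
  Position 2: LOAD
  Position 3: LOAD
  Position 4: MUL <- MATCH
  Position 5: CMP
  Position 6: ADD
  Position 7: LOAD
  Position 8: MOV
  Position 9: MOV
  Position 10: SUB
Matches at positions: [4]
Total MUL count: 1

1


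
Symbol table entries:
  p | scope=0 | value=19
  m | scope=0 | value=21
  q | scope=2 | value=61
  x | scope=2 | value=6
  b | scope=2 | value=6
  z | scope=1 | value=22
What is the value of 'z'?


Searching symbol table for 'z':
  p | scope=0 | value=19
  m | scope=0 | value=21
  q | scope=2 | value=61
  x | scope=2 | value=6
  b | scope=2 | value=6
  z | scope=1 | value=22 <- MATCH
Found 'z' at scope 1 with value 22

22
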